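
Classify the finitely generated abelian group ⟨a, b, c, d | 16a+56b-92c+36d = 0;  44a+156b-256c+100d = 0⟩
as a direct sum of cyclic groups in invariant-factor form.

rank_ℚ(R)=2; free=4−2=2
SNF(R) diag = [4, 4] → torsion [4, 4]

Answer: M ≅ ℤ^2 ⊕ ℤ/4 ⊕ ℤ/4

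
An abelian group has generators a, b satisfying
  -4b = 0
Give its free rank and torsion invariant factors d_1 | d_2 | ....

Answer: M ≅ ℤ^1 ⊕ ℤ/4

Derivation:
rank_ℚ(R)=1; free=2−1=1
SNF(R) diag = [4] → torsion [4]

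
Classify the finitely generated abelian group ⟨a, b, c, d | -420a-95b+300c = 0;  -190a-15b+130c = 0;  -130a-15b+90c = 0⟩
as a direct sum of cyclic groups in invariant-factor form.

rank_ℚ(R)=3; free=4−3=1
SNF(R) diag = [5, 10, 20] → torsion [5, 10, 20]

Answer: M ≅ ℤ^1 ⊕ ℤ/5 ⊕ ℤ/10 ⊕ ℤ/20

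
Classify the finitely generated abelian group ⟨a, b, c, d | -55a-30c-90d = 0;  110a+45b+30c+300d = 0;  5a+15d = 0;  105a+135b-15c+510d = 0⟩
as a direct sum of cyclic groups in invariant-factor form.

rank_ℚ(R)=4; free=4−4=0
SNF(R) diag = [5, 15, 45, 45] → torsion [5, 15, 45, 45]

Answer: M ≅ ℤ/5 ⊕ ℤ/15 ⊕ ℤ/45 ⊕ ℤ/45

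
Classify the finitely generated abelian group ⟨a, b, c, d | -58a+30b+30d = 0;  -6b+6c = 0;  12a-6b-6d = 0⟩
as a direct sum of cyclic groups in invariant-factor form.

rank_ℚ(R)=3; free=4−3=1
SNF(R) diag = [2, 6, 6] → torsion [2, 6, 6]

Answer: M ≅ ℤ^1 ⊕ ℤ/2 ⊕ ℤ/6 ⊕ ℤ/6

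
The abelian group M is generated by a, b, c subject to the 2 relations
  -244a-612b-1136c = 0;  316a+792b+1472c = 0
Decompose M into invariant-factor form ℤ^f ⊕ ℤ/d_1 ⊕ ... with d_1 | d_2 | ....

rank_ℚ(R)=2; free=3−2=1
SNF(R) diag = [4, 12] → torsion [4, 12]

Answer: M ≅ ℤ^1 ⊕ ℤ/4 ⊕ ℤ/12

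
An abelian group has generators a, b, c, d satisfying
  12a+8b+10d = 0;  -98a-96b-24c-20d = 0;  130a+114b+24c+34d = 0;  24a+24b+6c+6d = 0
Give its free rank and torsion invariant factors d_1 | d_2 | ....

rank_ℚ(R)=4; free=4−4=0
SNF(R) diag = [2, 2, 6, 6] → torsion [2, 2, 6, 6]

Answer: M ≅ ℤ/2 ⊕ ℤ/2 ⊕ ℤ/6 ⊕ ℤ/6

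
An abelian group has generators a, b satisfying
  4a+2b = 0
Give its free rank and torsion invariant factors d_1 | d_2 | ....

Answer: M ≅ ℤ^1 ⊕ ℤ/2

Derivation:
rank_ℚ(R)=1; free=2−1=1
SNF(R) diag = [2] → torsion [2]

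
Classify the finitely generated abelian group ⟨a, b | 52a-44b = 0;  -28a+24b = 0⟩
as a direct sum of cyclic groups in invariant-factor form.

Answer: M ≅ ℤ/4 ⊕ ℤ/4

Derivation:
rank_ℚ(R)=2; free=2−2=0
SNF(R) diag = [4, 4] → torsion [4, 4]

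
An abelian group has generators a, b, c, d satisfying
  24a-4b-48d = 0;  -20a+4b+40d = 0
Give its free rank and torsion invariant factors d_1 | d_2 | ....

rank_ℚ(R)=2; free=4−2=2
SNF(R) diag = [4, 4] → torsion [4, 4]

Answer: M ≅ ℤ^2 ⊕ ℤ/4 ⊕ ℤ/4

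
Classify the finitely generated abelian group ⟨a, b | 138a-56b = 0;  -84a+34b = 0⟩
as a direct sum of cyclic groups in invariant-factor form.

Answer: M ≅ ℤ/2 ⊕ ℤ/6

Derivation:
rank_ℚ(R)=2; free=2−2=0
SNF(R) diag = [2, 6] → torsion [2, 6]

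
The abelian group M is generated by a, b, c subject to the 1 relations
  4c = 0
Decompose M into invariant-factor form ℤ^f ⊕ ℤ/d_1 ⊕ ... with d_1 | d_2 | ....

Answer: M ≅ ℤ^2 ⊕ ℤ/4

Derivation:
rank_ℚ(R)=1; free=3−1=2
SNF(R) diag = [4] → torsion [4]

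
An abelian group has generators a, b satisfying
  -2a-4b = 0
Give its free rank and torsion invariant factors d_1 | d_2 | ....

Answer: M ≅ ℤ^1 ⊕ ℤ/2

Derivation:
rank_ℚ(R)=1; free=2−1=1
SNF(R) diag = [2] → torsion [2]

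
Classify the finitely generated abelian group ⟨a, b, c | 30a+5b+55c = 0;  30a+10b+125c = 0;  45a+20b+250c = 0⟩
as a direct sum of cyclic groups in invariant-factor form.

rank_ℚ(R)=3; free=3−3=0
SNF(R) diag = [5, 15, 15] → torsion [5, 15, 15]

Answer: M ≅ ℤ/5 ⊕ ℤ/15 ⊕ ℤ/15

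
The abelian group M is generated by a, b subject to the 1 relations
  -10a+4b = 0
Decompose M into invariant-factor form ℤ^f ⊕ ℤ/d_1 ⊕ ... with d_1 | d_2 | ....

Answer: M ≅ ℤ^1 ⊕ ℤ/2

Derivation:
rank_ℚ(R)=1; free=2−1=1
SNF(R) diag = [2] → torsion [2]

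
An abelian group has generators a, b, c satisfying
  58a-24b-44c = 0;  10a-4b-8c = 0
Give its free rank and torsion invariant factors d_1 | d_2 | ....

Answer: M ≅ ℤ^1 ⊕ ℤ/2 ⊕ ℤ/4

Derivation:
rank_ℚ(R)=2; free=3−2=1
SNF(R) diag = [2, 4] → torsion [2, 4]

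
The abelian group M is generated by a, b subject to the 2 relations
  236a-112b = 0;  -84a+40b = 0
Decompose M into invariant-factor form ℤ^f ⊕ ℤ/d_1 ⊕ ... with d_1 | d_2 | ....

Answer: M ≅ ℤ/4 ⊕ ℤ/8

Derivation:
rank_ℚ(R)=2; free=2−2=0
SNF(R) diag = [4, 8] → torsion [4, 8]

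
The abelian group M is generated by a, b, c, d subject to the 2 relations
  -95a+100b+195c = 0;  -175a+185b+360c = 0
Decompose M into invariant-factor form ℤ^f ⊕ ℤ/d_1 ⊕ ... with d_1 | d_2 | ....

rank_ℚ(R)=2; free=4−2=2
SNF(R) diag = [5, 15] → torsion [5, 15]

Answer: M ≅ ℤ^2 ⊕ ℤ/5 ⊕ ℤ/15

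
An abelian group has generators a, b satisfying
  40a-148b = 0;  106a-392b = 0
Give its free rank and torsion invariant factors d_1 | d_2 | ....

Answer: M ≅ ℤ/2 ⊕ ℤ/4

Derivation:
rank_ℚ(R)=2; free=2−2=0
SNF(R) diag = [2, 4] → torsion [2, 4]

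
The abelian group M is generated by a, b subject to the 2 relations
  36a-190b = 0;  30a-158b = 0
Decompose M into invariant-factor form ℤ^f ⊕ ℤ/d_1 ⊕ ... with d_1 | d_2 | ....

Answer: M ≅ ℤ/2 ⊕ ℤ/6

Derivation:
rank_ℚ(R)=2; free=2−2=0
SNF(R) diag = [2, 6] → torsion [2, 6]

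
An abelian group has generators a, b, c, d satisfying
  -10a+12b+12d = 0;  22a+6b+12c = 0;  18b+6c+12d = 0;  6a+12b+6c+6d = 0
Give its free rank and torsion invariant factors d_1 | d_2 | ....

Answer: M ≅ ℤ/2 ⊕ ℤ/6 ⊕ ℤ/6 ⊕ ℤ/6

Derivation:
rank_ℚ(R)=4; free=4−4=0
SNF(R) diag = [2, 6, 6, 6] → torsion [2, 6, 6, 6]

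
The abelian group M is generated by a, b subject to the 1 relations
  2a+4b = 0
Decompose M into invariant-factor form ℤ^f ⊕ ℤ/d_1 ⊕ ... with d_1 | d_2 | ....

rank_ℚ(R)=1; free=2−1=1
SNF(R) diag = [2] → torsion [2]

Answer: M ≅ ℤ^1 ⊕ ℤ/2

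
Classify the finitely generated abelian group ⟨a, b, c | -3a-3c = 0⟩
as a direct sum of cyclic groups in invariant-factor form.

rank_ℚ(R)=1; free=3−1=2
SNF(R) diag = [3] → torsion [3]

Answer: M ≅ ℤ^2 ⊕ ℤ/3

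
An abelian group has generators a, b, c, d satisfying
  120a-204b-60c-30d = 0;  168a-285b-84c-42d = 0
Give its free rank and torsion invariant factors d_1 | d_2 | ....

Answer: M ≅ ℤ^2 ⊕ ℤ/3 ⊕ ℤ/6

Derivation:
rank_ℚ(R)=2; free=4−2=2
SNF(R) diag = [3, 6] → torsion [3, 6]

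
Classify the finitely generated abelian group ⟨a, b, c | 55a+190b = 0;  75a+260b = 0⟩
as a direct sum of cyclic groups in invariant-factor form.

rank_ℚ(R)=2; free=3−2=1
SNF(R) diag = [5, 10] → torsion [5, 10]

Answer: M ≅ ℤ^1 ⊕ ℤ/5 ⊕ ℤ/10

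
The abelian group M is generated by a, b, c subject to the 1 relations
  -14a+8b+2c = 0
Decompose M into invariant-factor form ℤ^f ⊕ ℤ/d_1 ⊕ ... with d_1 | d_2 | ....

Answer: M ≅ ℤ^2 ⊕ ℤ/2

Derivation:
rank_ℚ(R)=1; free=3−1=2
SNF(R) diag = [2] → torsion [2]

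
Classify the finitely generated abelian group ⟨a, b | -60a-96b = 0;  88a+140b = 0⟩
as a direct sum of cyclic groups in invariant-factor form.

Answer: M ≅ ℤ/4 ⊕ ℤ/12

Derivation:
rank_ℚ(R)=2; free=2−2=0
SNF(R) diag = [4, 12] → torsion [4, 12]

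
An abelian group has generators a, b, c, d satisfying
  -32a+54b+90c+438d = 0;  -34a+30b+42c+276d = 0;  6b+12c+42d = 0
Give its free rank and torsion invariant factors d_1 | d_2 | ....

rank_ℚ(R)=3; free=4−3=1
SNF(R) diag = [2, 6, 18] → torsion [2, 6, 18]

Answer: M ≅ ℤ^1 ⊕ ℤ/2 ⊕ ℤ/6 ⊕ ℤ/18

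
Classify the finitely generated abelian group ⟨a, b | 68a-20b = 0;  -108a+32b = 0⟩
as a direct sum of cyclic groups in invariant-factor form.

Answer: M ≅ ℤ/4 ⊕ ℤ/4

Derivation:
rank_ℚ(R)=2; free=2−2=0
SNF(R) diag = [4, 4] → torsion [4, 4]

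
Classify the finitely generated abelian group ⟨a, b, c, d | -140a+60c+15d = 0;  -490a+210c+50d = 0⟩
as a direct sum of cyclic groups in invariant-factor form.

Answer: M ≅ ℤ^2 ⊕ ℤ/5 ⊕ ℤ/10

Derivation:
rank_ℚ(R)=2; free=4−2=2
SNF(R) diag = [5, 10] → torsion [5, 10]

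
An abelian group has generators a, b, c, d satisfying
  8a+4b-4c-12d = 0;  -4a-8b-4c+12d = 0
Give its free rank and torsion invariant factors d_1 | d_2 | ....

rank_ℚ(R)=2; free=4−2=2
SNF(R) diag = [4, 12] → torsion [4, 12]

Answer: M ≅ ℤ^2 ⊕ ℤ/4 ⊕ ℤ/12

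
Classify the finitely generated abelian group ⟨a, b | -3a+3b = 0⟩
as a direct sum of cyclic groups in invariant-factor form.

rank_ℚ(R)=1; free=2−1=1
SNF(R) diag = [3] → torsion [3]

Answer: M ≅ ℤ^1 ⊕ ℤ/3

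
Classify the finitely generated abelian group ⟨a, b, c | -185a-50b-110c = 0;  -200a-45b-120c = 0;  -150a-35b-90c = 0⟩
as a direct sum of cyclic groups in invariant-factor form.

Answer: M ≅ ℤ/5 ⊕ ℤ/5 ⊕ ℤ/10

Derivation:
rank_ℚ(R)=3; free=3−3=0
SNF(R) diag = [5, 5, 10] → torsion [5, 5, 10]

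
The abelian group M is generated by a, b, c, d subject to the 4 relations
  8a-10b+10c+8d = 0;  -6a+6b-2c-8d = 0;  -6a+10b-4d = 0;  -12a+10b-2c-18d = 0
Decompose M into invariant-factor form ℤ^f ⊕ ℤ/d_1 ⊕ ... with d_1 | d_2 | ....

rank_ℚ(R)=4; free=4−4=0
SNF(R) diag = [2, 2, 2, 6] → torsion [2, 2, 2, 6]

Answer: M ≅ ℤ/2 ⊕ ℤ/2 ⊕ ℤ/2 ⊕ ℤ/6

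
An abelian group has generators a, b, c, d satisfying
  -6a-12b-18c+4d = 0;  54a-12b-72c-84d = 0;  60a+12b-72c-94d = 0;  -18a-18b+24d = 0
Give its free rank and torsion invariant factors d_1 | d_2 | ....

rank_ℚ(R)=4; free=4−4=0
SNF(R) diag = [2, 6, 18, 18] → torsion [2, 6, 18, 18]

Answer: M ≅ ℤ/2 ⊕ ℤ/6 ⊕ ℤ/18 ⊕ ℤ/18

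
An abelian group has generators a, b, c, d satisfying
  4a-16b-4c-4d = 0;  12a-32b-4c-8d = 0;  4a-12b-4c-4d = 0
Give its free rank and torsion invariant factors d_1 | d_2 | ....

Answer: M ≅ ℤ^1 ⊕ ℤ/4 ⊕ ℤ/4 ⊕ ℤ/4

Derivation:
rank_ℚ(R)=3; free=4−3=1
SNF(R) diag = [4, 4, 4] → torsion [4, 4, 4]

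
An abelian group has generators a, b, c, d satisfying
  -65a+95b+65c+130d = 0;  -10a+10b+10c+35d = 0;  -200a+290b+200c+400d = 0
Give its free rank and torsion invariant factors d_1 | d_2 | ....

Answer: M ≅ ℤ^1 ⊕ ℤ/5 ⊕ ℤ/15 ⊕ ℤ/30

Derivation:
rank_ℚ(R)=3; free=4−3=1
SNF(R) diag = [5, 15, 30] → torsion [5, 15, 30]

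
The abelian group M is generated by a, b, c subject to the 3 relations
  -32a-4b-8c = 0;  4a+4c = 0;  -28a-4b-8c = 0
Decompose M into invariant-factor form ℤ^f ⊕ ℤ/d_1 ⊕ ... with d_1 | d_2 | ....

Answer: M ≅ ℤ/4 ⊕ ℤ/4 ⊕ ℤ/4

Derivation:
rank_ℚ(R)=3; free=3−3=0
SNF(R) diag = [4, 4, 4] → torsion [4, 4, 4]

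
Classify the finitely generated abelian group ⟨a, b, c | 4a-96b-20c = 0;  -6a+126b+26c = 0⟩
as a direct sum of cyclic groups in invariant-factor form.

rank_ℚ(R)=2; free=3−2=1
SNF(R) diag = [2, 4] → torsion [2, 4]

Answer: M ≅ ℤ^1 ⊕ ℤ/2 ⊕ ℤ/4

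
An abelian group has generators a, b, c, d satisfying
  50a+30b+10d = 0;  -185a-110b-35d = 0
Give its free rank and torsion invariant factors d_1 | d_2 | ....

rank_ℚ(R)=2; free=4−2=2
SNF(R) diag = [5, 10] → torsion [5, 10]

Answer: M ≅ ℤ^2 ⊕ ℤ/5 ⊕ ℤ/10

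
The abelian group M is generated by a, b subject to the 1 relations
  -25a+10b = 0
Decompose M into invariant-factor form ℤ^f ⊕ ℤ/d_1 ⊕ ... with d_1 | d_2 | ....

rank_ℚ(R)=1; free=2−1=1
SNF(R) diag = [5] → torsion [5]

Answer: M ≅ ℤ^1 ⊕ ℤ/5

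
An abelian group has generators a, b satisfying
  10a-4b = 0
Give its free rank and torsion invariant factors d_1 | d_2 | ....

rank_ℚ(R)=1; free=2−1=1
SNF(R) diag = [2] → torsion [2]

Answer: M ≅ ℤ^1 ⊕ ℤ/2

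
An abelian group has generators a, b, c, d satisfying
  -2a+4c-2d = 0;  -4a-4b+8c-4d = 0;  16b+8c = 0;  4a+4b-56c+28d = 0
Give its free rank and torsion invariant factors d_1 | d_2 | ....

Answer: M ≅ ℤ/2 ⊕ ℤ/4 ⊕ ℤ/8 ⊕ ℤ/24

Derivation:
rank_ℚ(R)=4; free=4−4=0
SNF(R) diag = [2, 4, 8, 24] → torsion [2, 4, 8, 24]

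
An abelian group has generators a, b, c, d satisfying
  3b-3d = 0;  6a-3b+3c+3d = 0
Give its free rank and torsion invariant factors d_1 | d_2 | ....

rank_ℚ(R)=2; free=4−2=2
SNF(R) diag = [3, 3] → torsion [3, 3]

Answer: M ≅ ℤ^2 ⊕ ℤ/3 ⊕ ℤ/3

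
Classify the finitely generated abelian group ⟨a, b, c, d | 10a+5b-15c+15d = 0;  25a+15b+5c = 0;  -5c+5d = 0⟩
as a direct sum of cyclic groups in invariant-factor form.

rank_ℚ(R)=3; free=4−3=1
SNF(R) diag = [5, 5, 5] → torsion [5, 5, 5]

Answer: M ≅ ℤ^1 ⊕ ℤ/5 ⊕ ℤ/5 ⊕ ℤ/5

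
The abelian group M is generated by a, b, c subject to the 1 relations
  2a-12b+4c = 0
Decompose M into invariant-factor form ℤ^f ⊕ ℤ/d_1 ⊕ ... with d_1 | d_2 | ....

Answer: M ≅ ℤ^2 ⊕ ℤ/2

Derivation:
rank_ℚ(R)=1; free=3−1=2
SNF(R) diag = [2] → torsion [2]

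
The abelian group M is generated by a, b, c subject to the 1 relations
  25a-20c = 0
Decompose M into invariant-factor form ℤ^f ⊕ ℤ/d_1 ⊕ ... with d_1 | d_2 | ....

rank_ℚ(R)=1; free=3−1=2
SNF(R) diag = [5] → torsion [5]

Answer: M ≅ ℤ^2 ⊕ ℤ/5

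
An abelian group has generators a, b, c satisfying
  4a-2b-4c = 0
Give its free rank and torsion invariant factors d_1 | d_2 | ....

rank_ℚ(R)=1; free=3−1=2
SNF(R) diag = [2] → torsion [2]

Answer: M ≅ ℤ^2 ⊕ ℤ/2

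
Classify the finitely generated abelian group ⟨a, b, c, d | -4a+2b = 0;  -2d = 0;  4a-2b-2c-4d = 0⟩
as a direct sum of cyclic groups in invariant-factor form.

rank_ℚ(R)=3; free=4−3=1
SNF(R) diag = [2, 2, 2] → torsion [2, 2, 2]

Answer: M ≅ ℤ^1 ⊕ ℤ/2 ⊕ ℤ/2 ⊕ ℤ/2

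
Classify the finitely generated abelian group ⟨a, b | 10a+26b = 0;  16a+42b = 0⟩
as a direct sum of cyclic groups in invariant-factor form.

rank_ℚ(R)=2; free=2−2=0
SNF(R) diag = [2, 2] → torsion [2, 2]

Answer: M ≅ ℤ/2 ⊕ ℤ/2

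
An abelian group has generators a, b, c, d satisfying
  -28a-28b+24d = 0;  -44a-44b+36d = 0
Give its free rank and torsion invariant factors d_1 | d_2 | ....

Answer: M ≅ ℤ^2 ⊕ ℤ/4 ⊕ ℤ/12

Derivation:
rank_ℚ(R)=2; free=4−2=2
SNF(R) diag = [4, 12] → torsion [4, 12]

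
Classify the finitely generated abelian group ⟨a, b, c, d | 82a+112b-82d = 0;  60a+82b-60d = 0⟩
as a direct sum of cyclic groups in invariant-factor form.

Answer: M ≅ ℤ^2 ⊕ ℤ/2 ⊕ ℤ/2

Derivation:
rank_ℚ(R)=2; free=4−2=2
SNF(R) diag = [2, 2] → torsion [2, 2]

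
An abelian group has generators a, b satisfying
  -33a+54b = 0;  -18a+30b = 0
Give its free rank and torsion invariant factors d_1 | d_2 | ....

Answer: M ≅ ℤ/3 ⊕ ℤ/6

Derivation:
rank_ℚ(R)=2; free=2−2=0
SNF(R) diag = [3, 6] → torsion [3, 6]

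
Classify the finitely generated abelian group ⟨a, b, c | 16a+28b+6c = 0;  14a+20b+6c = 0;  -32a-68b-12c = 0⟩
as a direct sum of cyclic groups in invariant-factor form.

rank_ℚ(R)=3; free=3−3=0
SNF(R) diag = [2, 6, 12] → torsion [2, 6, 12]

Answer: M ≅ ℤ/2 ⊕ ℤ/6 ⊕ ℤ/12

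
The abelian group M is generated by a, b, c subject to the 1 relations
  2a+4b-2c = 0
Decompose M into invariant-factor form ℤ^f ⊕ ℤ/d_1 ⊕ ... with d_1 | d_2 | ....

Answer: M ≅ ℤ^2 ⊕ ℤ/2

Derivation:
rank_ℚ(R)=1; free=3−1=2
SNF(R) diag = [2] → torsion [2]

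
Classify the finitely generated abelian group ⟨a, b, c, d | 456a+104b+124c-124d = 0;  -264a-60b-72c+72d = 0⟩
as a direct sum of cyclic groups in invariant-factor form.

rank_ℚ(R)=2; free=4−2=2
SNF(R) diag = [4, 12] → torsion [4, 12]

Answer: M ≅ ℤ^2 ⊕ ℤ/4 ⊕ ℤ/12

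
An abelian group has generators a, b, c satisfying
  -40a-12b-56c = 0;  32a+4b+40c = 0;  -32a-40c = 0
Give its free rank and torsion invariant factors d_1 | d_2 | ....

rank_ℚ(R)=3; free=3−3=0
SNF(R) diag = [4, 8, 24] → torsion [4, 8, 24]

Answer: M ≅ ℤ/4 ⊕ ℤ/8 ⊕ ℤ/24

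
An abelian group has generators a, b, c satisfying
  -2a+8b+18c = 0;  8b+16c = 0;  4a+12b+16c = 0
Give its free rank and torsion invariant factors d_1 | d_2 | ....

rank_ℚ(R)=3; free=3−3=0
SNF(R) diag = [2, 4, 8] → torsion [2, 4, 8]

Answer: M ≅ ℤ/2 ⊕ ℤ/4 ⊕ ℤ/8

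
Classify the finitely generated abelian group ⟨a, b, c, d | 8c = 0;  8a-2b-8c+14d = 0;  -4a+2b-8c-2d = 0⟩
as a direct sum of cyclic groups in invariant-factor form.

rank_ℚ(R)=3; free=4−3=1
SNF(R) diag = [2, 4, 8] → torsion [2, 4, 8]

Answer: M ≅ ℤ^1 ⊕ ℤ/2 ⊕ ℤ/4 ⊕ ℤ/8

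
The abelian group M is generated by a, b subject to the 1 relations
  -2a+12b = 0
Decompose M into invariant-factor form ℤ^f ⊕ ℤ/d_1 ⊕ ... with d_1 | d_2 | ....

Answer: M ≅ ℤ^1 ⊕ ℤ/2

Derivation:
rank_ℚ(R)=1; free=2−1=1
SNF(R) diag = [2] → torsion [2]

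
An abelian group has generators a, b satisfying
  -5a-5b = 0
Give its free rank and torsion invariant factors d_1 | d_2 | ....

Answer: M ≅ ℤ^1 ⊕ ℤ/5

Derivation:
rank_ℚ(R)=1; free=2−1=1
SNF(R) diag = [5] → torsion [5]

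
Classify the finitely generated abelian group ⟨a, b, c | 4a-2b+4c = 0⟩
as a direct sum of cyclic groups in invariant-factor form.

Answer: M ≅ ℤ^2 ⊕ ℤ/2

Derivation:
rank_ℚ(R)=1; free=3−1=2
SNF(R) diag = [2] → torsion [2]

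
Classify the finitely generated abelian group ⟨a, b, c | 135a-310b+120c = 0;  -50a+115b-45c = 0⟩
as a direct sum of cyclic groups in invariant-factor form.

rank_ℚ(R)=2; free=3−2=1
SNF(R) diag = [5, 5] → torsion [5, 5]

Answer: M ≅ ℤ^1 ⊕ ℤ/5 ⊕ ℤ/5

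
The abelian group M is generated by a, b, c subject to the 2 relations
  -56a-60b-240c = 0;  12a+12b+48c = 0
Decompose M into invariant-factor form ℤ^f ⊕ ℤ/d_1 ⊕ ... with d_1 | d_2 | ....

Answer: M ≅ ℤ^1 ⊕ ℤ/4 ⊕ ℤ/12

Derivation:
rank_ℚ(R)=2; free=3−2=1
SNF(R) diag = [4, 12] → torsion [4, 12]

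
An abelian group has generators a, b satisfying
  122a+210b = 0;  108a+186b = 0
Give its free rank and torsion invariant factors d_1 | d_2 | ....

Answer: M ≅ ℤ/2 ⊕ ℤ/6

Derivation:
rank_ℚ(R)=2; free=2−2=0
SNF(R) diag = [2, 6] → torsion [2, 6]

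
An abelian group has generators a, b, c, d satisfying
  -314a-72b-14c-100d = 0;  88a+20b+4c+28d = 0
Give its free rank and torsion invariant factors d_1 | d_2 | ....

rank_ℚ(R)=2; free=4−2=2
SNF(R) diag = [2, 4] → torsion [2, 4]

Answer: M ≅ ℤ^2 ⊕ ℤ/2 ⊕ ℤ/4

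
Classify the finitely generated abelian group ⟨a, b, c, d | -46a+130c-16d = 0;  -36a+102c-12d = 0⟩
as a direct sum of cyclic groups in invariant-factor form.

Answer: M ≅ ℤ^2 ⊕ ℤ/2 ⊕ ℤ/6

Derivation:
rank_ℚ(R)=2; free=4−2=2
SNF(R) diag = [2, 6] → torsion [2, 6]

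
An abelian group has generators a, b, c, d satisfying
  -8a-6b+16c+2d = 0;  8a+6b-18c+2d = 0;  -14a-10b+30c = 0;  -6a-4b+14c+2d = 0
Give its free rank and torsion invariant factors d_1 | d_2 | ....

Answer: M ≅ ℤ/2 ⊕ ℤ/2 ⊕ ℤ/2 ⊕ ℤ/4

Derivation:
rank_ℚ(R)=4; free=4−4=0
SNF(R) diag = [2, 2, 2, 4] → torsion [2, 2, 2, 4]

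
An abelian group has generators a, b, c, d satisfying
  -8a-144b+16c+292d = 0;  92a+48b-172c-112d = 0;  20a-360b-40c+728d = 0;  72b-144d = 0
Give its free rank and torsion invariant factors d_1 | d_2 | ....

Answer: M ≅ ℤ/4 ⊕ ℤ/12 ⊕ ℤ/36 ⊕ ℤ/72

Derivation:
rank_ℚ(R)=4; free=4−4=0
SNF(R) diag = [4, 12, 36, 72] → torsion [4, 12, 36, 72]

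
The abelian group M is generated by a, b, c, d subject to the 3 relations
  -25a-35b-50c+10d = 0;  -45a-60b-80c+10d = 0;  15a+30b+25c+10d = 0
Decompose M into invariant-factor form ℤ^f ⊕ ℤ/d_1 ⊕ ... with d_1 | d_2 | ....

Answer: M ≅ ℤ^1 ⊕ ℤ/5 ⊕ ℤ/5 ⊕ ℤ/15

Derivation:
rank_ℚ(R)=3; free=4−3=1
SNF(R) diag = [5, 5, 15] → torsion [5, 5, 15]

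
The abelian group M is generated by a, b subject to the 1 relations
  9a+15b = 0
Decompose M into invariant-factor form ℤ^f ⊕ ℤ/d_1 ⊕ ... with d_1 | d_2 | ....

Answer: M ≅ ℤ^1 ⊕ ℤ/3

Derivation:
rank_ℚ(R)=1; free=2−1=1
SNF(R) diag = [3] → torsion [3]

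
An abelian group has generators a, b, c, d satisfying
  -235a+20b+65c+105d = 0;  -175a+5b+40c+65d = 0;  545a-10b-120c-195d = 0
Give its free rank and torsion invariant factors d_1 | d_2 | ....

rank_ℚ(R)=3; free=4−3=1
SNF(R) diag = [5, 5, 5] → torsion [5, 5, 5]

Answer: M ≅ ℤ^1 ⊕ ℤ/5 ⊕ ℤ/5 ⊕ ℤ/5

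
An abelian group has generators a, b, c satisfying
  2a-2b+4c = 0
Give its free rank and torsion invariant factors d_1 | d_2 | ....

Answer: M ≅ ℤ^2 ⊕ ℤ/2

Derivation:
rank_ℚ(R)=1; free=3−1=2
SNF(R) diag = [2] → torsion [2]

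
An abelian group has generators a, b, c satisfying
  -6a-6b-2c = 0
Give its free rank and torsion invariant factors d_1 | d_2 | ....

Answer: M ≅ ℤ^2 ⊕ ℤ/2

Derivation:
rank_ℚ(R)=1; free=3−1=2
SNF(R) diag = [2] → torsion [2]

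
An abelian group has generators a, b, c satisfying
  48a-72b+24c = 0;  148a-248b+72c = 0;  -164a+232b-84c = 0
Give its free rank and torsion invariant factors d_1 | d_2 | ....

rank_ℚ(R)=3; free=3−3=0
SNF(R) diag = [4, 12, 24] → torsion [4, 12, 24]

Answer: M ≅ ℤ/4 ⊕ ℤ/12 ⊕ ℤ/24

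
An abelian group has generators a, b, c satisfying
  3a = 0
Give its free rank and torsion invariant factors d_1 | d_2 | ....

rank_ℚ(R)=1; free=3−1=2
SNF(R) diag = [3] → torsion [3]

Answer: M ≅ ℤ^2 ⊕ ℤ/3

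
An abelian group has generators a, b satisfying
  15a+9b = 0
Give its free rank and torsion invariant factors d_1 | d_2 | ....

rank_ℚ(R)=1; free=2−1=1
SNF(R) diag = [3] → torsion [3]

Answer: M ≅ ℤ^1 ⊕ ℤ/3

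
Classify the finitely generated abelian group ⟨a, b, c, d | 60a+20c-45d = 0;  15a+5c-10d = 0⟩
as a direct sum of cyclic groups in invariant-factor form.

rank_ℚ(R)=2; free=4−2=2
SNF(R) diag = [5, 5] → torsion [5, 5]

Answer: M ≅ ℤ^2 ⊕ ℤ/5 ⊕ ℤ/5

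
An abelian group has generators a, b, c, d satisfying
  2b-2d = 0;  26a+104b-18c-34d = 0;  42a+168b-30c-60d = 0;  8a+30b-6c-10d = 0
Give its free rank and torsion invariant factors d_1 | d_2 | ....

rank_ℚ(R)=4; free=4−4=0
SNF(R) diag = [2, 2, 2, 6] → torsion [2, 2, 2, 6]

Answer: M ≅ ℤ/2 ⊕ ℤ/2 ⊕ ℤ/2 ⊕ ℤ/6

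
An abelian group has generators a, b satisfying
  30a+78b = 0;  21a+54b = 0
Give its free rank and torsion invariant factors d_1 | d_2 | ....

Answer: M ≅ ℤ/3 ⊕ ℤ/6

Derivation:
rank_ℚ(R)=2; free=2−2=0
SNF(R) diag = [3, 6] → torsion [3, 6]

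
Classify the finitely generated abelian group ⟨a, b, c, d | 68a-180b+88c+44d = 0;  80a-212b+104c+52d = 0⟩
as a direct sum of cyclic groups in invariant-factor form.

rank_ℚ(R)=2; free=4−2=2
SNF(R) diag = [4, 4] → torsion [4, 4]

Answer: M ≅ ℤ^2 ⊕ ℤ/4 ⊕ ℤ/4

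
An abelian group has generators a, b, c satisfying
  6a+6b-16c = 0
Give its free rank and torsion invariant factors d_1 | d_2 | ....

rank_ℚ(R)=1; free=3−1=2
SNF(R) diag = [2] → torsion [2]

Answer: M ≅ ℤ^2 ⊕ ℤ/2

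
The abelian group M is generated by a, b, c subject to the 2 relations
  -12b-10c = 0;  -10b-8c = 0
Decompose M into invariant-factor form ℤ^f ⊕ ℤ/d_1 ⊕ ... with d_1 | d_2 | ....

rank_ℚ(R)=2; free=3−2=1
SNF(R) diag = [2, 2] → torsion [2, 2]

Answer: M ≅ ℤ^1 ⊕ ℤ/2 ⊕ ℤ/2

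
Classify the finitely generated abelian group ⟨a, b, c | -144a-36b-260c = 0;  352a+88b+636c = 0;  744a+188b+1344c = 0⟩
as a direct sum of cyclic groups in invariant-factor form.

Answer: M ≅ ℤ/4 ⊕ ℤ/4 ⊕ ℤ/8

Derivation:
rank_ℚ(R)=3; free=3−3=0
SNF(R) diag = [4, 4, 8] → torsion [4, 4, 8]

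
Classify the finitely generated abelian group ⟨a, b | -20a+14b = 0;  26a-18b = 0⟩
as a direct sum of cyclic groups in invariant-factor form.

Answer: M ≅ ℤ/2 ⊕ ℤ/2

Derivation:
rank_ℚ(R)=2; free=2−2=0
SNF(R) diag = [2, 2] → torsion [2, 2]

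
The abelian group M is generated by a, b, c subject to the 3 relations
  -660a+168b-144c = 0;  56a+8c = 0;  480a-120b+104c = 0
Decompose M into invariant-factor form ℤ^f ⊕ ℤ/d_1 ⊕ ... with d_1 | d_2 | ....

rank_ℚ(R)=3; free=3−3=0
SNF(R) diag = [4, 8, 24] → torsion [4, 8, 24]

Answer: M ≅ ℤ/4 ⊕ ℤ/8 ⊕ ℤ/24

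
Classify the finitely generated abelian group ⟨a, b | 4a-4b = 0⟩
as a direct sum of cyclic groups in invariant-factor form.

rank_ℚ(R)=1; free=2−1=1
SNF(R) diag = [4] → torsion [4]

Answer: M ≅ ℤ^1 ⊕ ℤ/4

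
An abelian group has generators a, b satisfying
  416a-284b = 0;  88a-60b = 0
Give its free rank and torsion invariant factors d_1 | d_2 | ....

rank_ℚ(R)=2; free=2−2=0
SNF(R) diag = [4, 8] → torsion [4, 8]

Answer: M ≅ ℤ/4 ⊕ ℤ/8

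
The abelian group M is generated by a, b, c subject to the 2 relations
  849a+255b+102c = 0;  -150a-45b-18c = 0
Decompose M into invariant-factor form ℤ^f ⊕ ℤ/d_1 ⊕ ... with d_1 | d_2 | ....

rank_ℚ(R)=2; free=3−2=1
SNF(R) diag = [3, 3] → torsion [3, 3]

Answer: M ≅ ℤ^1 ⊕ ℤ/3 ⊕ ℤ/3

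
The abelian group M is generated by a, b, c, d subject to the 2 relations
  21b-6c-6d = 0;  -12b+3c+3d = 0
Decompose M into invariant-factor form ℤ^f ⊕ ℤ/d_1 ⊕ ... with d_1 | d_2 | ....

Answer: M ≅ ℤ^2 ⊕ ℤ/3 ⊕ ℤ/3

Derivation:
rank_ℚ(R)=2; free=4−2=2
SNF(R) diag = [3, 3] → torsion [3, 3]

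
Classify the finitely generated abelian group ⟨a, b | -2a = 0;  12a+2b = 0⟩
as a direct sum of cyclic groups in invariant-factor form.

Answer: M ≅ ℤ/2 ⊕ ℤ/2

Derivation:
rank_ℚ(R)=2; free=2−2=0
SNF(R) diag = [2, 2] → torsion [2, 2]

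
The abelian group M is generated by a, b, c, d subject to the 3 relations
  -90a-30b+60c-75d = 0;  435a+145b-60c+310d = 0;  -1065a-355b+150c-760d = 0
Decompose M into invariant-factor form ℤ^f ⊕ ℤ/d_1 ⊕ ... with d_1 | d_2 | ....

Answer: M ≅ ℤ^1 ⊕ ℤ/5 ⊕ ℤ/15 ⊕ ℤ/30

Derivation:
rank_ℚ(R)=3; free=4−3=1
SNF(R) diag = [5, 15, 30] → torsion [5, 15, 30]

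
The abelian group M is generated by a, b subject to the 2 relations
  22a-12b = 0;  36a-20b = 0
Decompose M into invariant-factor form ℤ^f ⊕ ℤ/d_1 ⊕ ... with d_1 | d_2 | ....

Answer: M ≅ ℤ/2 ⊕ ℤ/4

Derivation:
rank_ℚ(R)=2; free=2−2=0
SNF(R) diag = [2, 4] → torsion [2, 4]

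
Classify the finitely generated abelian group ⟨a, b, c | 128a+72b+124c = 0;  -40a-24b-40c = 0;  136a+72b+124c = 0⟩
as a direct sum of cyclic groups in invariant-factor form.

rank_ℚ(R)=3; free=3−3=0
SNF(R) diag = [4, 8, 24] → torsion [4, 8, 24]

Answer: M ≅ ℤ/4 ⊕ ℤ/8 ⊕ ℤ/24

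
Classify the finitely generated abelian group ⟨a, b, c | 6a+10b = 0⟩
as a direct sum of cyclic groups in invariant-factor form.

Answer: M ≅ ℤ^2 ⊕ ℤ/2

Derivation:
rank_ℚ(R)=1; free=3−1=2
SNF(R) diag = [2] → torsion [2]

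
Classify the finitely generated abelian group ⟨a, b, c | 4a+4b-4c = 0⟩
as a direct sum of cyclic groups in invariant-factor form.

rank_ℚ(R)=1; free=3−1=2
SNF(R) diag = [4] → torsion [4]

Answer: M ≅ ℤ^2 ⊕ ℤ/4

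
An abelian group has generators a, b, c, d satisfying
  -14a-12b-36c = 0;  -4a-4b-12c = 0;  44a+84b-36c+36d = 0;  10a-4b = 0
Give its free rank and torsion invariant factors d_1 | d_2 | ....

Answer: M ≅ ℤ/2 ⊕ ℤ/4 ⊕ ℤ/12 ⊕ ℤ/36

Derivation:
rank_ℚ(R)=4; free=4−4=0
SNF(R) diag = [2, 4, 12, 36] → torsion [2, 4, 12, 36]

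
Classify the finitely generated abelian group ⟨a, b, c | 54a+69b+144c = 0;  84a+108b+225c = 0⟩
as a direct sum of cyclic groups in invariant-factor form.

rank_ℚ(R)=2; free=3−2=1
SNF(R) diag = [3, 3] → torsion [3, 3]

Answer: M ≅ ℤ^1 ⊕ ℤ/3 ⊕ ℤ/3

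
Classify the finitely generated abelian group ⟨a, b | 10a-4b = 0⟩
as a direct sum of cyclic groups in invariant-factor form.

Answer: M ≅ ℤ^1 ⊕ ℤ/2

Derivation:
rank_ℚ(R)=1; free=2−1=1
SNF(R) diag = [2] → torsion [2]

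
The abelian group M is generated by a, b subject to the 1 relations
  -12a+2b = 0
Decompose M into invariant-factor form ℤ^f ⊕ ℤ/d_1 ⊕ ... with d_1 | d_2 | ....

Answer: M ≅ ℤ^1 ⊕ ℤ/2

Derivation:
rank_ℚ(R)=1; free=2−1=1
SNF(R) diag = [2] → torsion [2]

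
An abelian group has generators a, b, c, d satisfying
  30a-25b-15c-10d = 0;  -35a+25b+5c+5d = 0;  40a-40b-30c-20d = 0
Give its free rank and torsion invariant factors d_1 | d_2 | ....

Answer: M ≅ ℤ^1 ⊕ ℤ/5 ⊕ ℤ/5 ⊕ ℤ/10

Derivation:
rank_ℚ(R)=3; free=4−3=1
SNF(R) diag = [5, 5, 10] → torsion [5, 5, 10]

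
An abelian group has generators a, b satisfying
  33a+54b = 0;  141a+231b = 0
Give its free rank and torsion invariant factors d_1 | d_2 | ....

rank_ℚ(R)=2; free=2−2=0
SNF(R) diag = [3, 3] → torsion [3, 3]

Answer: M ≅ ℤ/3 ⊕ ℤ/3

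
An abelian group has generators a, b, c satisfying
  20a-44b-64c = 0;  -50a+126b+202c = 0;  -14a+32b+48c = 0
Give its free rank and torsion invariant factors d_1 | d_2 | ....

rank_ℚ(R)=3; free=3−3=0
SNF(R) diag = [2, 2, 4] → torsion [2, 2, 4]

Answer: M ≅ ℤ/2 ⊕ ℤ/2 ⊕ ℤ/4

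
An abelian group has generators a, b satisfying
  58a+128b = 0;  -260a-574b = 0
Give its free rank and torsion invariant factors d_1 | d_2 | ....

Answer: M ≅ ℤ/2 ⊕ ℤ/6

Derivation:
rank_ℚ(R)=2; free=2−2=0
SNF(R) diag = [2, 6] → torsion [2, 6]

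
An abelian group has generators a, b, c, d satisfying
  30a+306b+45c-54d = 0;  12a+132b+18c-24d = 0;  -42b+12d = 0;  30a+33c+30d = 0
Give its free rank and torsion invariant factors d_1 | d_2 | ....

Answer: M ≅ ℤ/3 ⊕ ℤ/6 ⊕ ℤ/12 ⊕ ℤ/24

Derivation:
rank_ℚ(R)=4; free=4−4=0
SNF(R) diag = [3, 6, 12, 24] → torsion [3, 6, 12, 24]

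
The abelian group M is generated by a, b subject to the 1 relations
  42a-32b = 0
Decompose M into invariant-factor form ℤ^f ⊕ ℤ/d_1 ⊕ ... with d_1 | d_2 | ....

Answer: M ≅ ℤ^1 ⊕ ℤ/2

Derivation:
rank_ℚ(R)=1; free=2−1=1
SNF(R) diag = [2] → torsion [2]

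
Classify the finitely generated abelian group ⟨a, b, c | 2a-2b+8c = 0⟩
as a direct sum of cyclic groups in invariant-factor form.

Answer: M ≅ ℤ^2 ⊕ ℤ/2

Derivation:
rank_ℚ(R)=1; free=3−1=2
SNF(R) diag = [2] → torsion [2]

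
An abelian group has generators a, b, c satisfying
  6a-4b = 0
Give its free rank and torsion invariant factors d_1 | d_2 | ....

rank_ℚ(R)=1; free=3−1=2
SNF(R) diag = [2] → torsion [2]

Answer: M ≅ ℤ^2 ⊕ ℤ/2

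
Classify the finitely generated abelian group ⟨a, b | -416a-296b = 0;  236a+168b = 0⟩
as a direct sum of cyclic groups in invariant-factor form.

Answer: M ≅ ℤ/4 ⊕ ℤ/8

Derivation:
rank_ℚ(R)=2; free=2−2=0
SNF(R) diag = [4, 8] → torsion [4, 8]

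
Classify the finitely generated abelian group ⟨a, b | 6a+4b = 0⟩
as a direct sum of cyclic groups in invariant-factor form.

rank_ℚ(R)=1; free=2−1=1
SNF(R) diag = [2] → torsion [2]

Answer: M ≅ ℤ^1 ⊕ ℤ/2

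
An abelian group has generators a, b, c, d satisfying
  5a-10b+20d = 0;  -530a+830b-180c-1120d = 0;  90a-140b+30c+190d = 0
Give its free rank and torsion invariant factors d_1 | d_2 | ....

rank_ℚ(R)=3; free=4−3=1
SNF(R) diag = [5, 10, 30] → torsion [5, 10, 30]

Answer: M ≅ ℤ^1 ⊕ ℤ/5 ⊕ ℤ/10 ⊕ ℤ/30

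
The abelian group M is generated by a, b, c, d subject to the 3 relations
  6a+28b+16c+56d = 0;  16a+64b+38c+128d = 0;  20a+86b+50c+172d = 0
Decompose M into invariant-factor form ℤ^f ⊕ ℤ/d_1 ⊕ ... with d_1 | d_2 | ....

Answer: M ≅ ℤ^1 ⊕ ℤ/2 ⊕ ℤ/2 ⊕ ℤ/2

Derivation:
rank_ℚ(R)=3; free=4−3=1
SNF(R) diag = [2, 2, 2] → torsion [2, 2, 2]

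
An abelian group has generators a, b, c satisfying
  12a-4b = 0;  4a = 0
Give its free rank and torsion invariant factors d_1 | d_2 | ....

rank_ℚ(R)=2; free=3−2=1
SNF(R) diag = [4, 4] → torsion [4, 4]

Answer: M ≅ ℤ^1 ⊕ ℤ/4 ⊕ ℤ/4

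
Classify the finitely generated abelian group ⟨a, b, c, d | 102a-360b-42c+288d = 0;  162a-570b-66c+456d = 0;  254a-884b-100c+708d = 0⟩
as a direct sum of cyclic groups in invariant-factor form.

rank_ℚ(R)=3; free=4−3=1
SNF(R) diag = [2, 6, 6] → torsion [2, 6, 6]

Answer: M ≅ ℤ^1 ⊕ ℤ/2 ⊕ ℤ/6 ⊕ ℤ/6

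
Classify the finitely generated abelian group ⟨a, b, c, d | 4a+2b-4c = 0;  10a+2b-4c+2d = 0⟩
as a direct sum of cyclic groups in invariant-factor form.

Answer: M ≅ ℤ^2 ⊕ ℤ/2 ⊕ ℤ/2

Derivation:
rank_ℚ(R)=2; free=4−2=2
SNF(R) diag = [2, 2] → torsion [2, 2]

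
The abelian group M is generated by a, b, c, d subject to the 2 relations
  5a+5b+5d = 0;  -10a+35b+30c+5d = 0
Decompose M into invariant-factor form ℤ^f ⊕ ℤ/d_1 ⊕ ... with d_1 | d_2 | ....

rank_ℚ(R)=2; free=4−2=2
SNF(R) diag = [5, 15] → torsion [5, 15]

Answer: M ≅ ℤ^2 ⊕ ℤ/5 ⊕ ℤ/15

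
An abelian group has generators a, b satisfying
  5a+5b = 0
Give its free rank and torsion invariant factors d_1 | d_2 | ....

Answer: M ≅ ℤ^1 ⊕ ℤ/5

Derivation:
rank_ℚ(R)=1; free=2−1=1
SNF(R) diag = [5] → torsion [5]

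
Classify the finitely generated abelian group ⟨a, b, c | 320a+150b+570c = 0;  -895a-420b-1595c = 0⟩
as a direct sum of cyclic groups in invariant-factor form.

rank_ℚ(R)=2; free=3−2=1
SNF(R) diag = [5, 10] → torsion [5, 10]

Answer: M ≅ ℤ^1 ⊕ ℤ/5 ⊕ ℤ/10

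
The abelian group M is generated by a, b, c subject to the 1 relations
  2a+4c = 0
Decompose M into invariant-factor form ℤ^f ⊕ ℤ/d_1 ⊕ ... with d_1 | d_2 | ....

Answer: M ≅ ℤ^2 ⊕ ℤ/2

Derivation:
rank_ℚ(R)=1; free=3−1=2
SNF(R) diag = [2] → torsion [2]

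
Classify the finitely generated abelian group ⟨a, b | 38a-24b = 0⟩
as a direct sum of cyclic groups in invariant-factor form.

rank_ℚ(R)=1; free=2−1=1
SNF(R) diag = [2] → torsion [2]

Answer: M ≅ ℤ^1 ⊕ ℤ/2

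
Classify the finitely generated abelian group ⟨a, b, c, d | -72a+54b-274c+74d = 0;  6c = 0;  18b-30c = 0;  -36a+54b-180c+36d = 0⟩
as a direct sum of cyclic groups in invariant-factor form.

rank_ℚ(R)=4; free=4−4=0
SNF(R) diag = [2, 6, 18, 36] → torsion [2, 6, 18, 36]

Answer: M ≅ ℤ/2 ⊕ ℤ/6 ⊕ ℤ/18 ⊕ ℤ/36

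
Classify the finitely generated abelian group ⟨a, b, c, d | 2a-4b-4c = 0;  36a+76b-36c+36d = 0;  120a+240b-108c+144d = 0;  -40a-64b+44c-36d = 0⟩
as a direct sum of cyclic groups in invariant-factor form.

Answer: M ≅ ℤ/2 ⊕ ℤ/4 ⊕ ℤ/12 ⊕ ℤ/36

Derivation:
rank_ℚ(R)=4; free=4−4=0
SNF(R) diag = [2, 4, 12, 36] → torsion [2, 4, 12, 36]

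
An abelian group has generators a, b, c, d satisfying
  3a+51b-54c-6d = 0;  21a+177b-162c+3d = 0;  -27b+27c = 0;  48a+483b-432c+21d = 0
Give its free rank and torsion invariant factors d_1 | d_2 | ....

rank_ℚ(R)=4; free=4−4=0
SNF(R) diag = [3, 9, 27, 27] → torsion [3, 9, 27, 27]

Answer: M ≅ ℤ/3 ⊕ ℤ/9 ⊕ ℤ/27 ⊕ ℤ/27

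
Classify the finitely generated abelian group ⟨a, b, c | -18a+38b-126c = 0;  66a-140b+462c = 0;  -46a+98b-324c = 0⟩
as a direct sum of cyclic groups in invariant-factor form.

rank_ℚ(R)=3; free=3−3=0
SNF(R) diag = [2, 2, 6] → torsion [2, 2, 6]

Answer: M ≅ ℤ/2 ⊕ ℤ/2 ⊕ ℤ/6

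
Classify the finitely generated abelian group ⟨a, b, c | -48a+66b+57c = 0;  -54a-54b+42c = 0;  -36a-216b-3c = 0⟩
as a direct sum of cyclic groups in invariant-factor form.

rank_ℚ(R)=3; free=3−3=0
SNF(R) diag = [3, 6, 18] → torsion [3, 6, 18]

Answer: M ≅ ℤ/3 ⊕ ℤ/6 ⊕ ℤ/18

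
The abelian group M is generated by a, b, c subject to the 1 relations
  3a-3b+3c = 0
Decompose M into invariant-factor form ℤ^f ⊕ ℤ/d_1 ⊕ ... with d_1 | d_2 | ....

rank_ℚ(R)=1; free=3−1=2
SNF(R) diag = [3] → torsion [3]

Answer: M ≅ ℤ^2 ⊕ ℤ/3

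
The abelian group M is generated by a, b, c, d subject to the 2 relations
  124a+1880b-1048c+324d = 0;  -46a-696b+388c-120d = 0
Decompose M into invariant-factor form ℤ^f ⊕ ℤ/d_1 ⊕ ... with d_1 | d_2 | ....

Answer: M ≅ ℤ^2 ⊕ ℤ/2 ⊕ ℤ/4

Derivation:
rank_ℚ(R)=2; free=4−2=2
SNF(R) diag = [2, 4] → torsion [2, 4]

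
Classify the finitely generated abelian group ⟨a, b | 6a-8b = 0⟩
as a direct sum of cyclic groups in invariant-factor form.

Answer: M ≅ ℤ^1 ⊕ ℤ/2

Derivation:
rank_ℚ(R)=1; free=2−1=1
SNF(R) diag = [2] → torsion [2]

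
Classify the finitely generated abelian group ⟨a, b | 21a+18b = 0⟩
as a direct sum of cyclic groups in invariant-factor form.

Answer: M ≅ ℤ^1 ⊕ ℤ/3

Derivation:
rank_ℚ(R)=1; free=2−1=1
SNF(R) diag = [3] → torsion [3]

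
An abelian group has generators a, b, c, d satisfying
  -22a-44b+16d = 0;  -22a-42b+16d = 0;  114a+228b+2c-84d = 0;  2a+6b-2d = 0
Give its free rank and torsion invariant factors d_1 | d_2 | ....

rank_ℚ(R)=4; free=4−4=0
SNF(R) diag = [2, 2, 2, 6] → torsion [2, 2, 2, 6]

Answer: M ≅ ℤ/2 ⊕ ℤ/2 ⊕ ℤ/2 ⊕ ℤ/6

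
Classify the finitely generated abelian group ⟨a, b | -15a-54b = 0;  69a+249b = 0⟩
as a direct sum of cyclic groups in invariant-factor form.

rank_ℚ(R)=2; free=2−2=0
SNF(R) diag = [3, 3] → torsion [3, 3]

Answer: M ≅ ℤ/3 ⊕ ℤ/3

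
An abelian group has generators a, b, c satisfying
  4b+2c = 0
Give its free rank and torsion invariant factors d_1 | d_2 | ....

Answer: M ≅ ℤ^2 ⊕ ℤ/2

Derivation:
rank_ℚ(R)=1; free=3−1=2
SNF(R) diag = [2] → torsion [2]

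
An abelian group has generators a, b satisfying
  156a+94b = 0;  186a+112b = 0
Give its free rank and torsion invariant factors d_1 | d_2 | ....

rank_ℚ(R)=2; free=2−2=0
SNF(R) diag = [2, 6] → torsion [2, 6]

Answer: M ≅ ℤ/2 ⊕ ℤ/6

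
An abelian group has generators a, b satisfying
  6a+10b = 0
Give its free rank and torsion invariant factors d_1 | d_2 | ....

rank_ℚ(R)=1; free=2−1=1
SNF(R) diag = [2] → torsion [2]

Answer: M ≅ ℤ^1 ⊕ ℤ/2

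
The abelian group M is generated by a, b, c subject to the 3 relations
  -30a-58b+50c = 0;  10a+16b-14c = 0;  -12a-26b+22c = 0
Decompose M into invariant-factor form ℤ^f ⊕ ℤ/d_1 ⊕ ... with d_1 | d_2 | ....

rank_ℚ(R)=3; free=3−3=0
SNF(R) diag = [2, 2, 6] → torsion [2, 2, 6]

Answer: M ≅ ℤ/2 ⊕ ℤ/2 ⊕ ℤ/6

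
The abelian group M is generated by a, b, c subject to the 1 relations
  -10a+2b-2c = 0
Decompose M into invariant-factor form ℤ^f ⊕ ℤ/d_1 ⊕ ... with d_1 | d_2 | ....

rank_ℚ(R)=1; free=3−1=2
SNF(R) diag = [2] → torsion [2]

Answer: M ≅ ℤ^2 ⊕ ℤ/2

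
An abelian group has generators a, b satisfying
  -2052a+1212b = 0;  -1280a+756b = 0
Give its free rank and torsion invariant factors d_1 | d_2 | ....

Answer: M ≅ ℤ/4 ⊕ ℤ/12

Derivation:
rank_ℚ(R)=2; free=2−2=0
SNF(R) diag = [4, 12] → torsion [4, 12]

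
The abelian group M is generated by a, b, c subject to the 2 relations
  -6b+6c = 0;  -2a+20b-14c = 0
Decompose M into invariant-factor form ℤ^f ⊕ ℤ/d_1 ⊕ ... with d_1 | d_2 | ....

Answer: M ≅ ℤ^1 ⊕ ℤ/2 ⊕ ℤ/6

Derivation:
rank_ℚ(R)=2; free=3−2=1
SNF(R) diag = [2, 6] → torsion [2, 6]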